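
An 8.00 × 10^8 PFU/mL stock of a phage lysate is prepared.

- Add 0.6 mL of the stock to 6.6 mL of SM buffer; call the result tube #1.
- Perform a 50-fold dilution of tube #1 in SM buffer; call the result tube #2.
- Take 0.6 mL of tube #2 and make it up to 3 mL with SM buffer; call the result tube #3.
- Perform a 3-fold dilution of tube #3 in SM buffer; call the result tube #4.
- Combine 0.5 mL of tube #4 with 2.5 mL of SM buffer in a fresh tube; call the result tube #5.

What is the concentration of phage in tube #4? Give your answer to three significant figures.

Step 1: 0.6 mL + 6.6 mL = 7.2 mL total → factor 7.2/0.6 = 12
Step 2: 50-fold → factor 50
Step 3: 0.6 mL brought to 3 mL → factor 3/0.6 = 5
Step 4: 3-fold → factor 3
Dilution factor through tube #4 = 12 × 50 × 5 × 3 = 9000
[tube #4] = 8.00 × 10^8 PFU/mL / 9000 = 8.89 × 10^4 PFU/mL

8.89 × 10^4 PFU/mL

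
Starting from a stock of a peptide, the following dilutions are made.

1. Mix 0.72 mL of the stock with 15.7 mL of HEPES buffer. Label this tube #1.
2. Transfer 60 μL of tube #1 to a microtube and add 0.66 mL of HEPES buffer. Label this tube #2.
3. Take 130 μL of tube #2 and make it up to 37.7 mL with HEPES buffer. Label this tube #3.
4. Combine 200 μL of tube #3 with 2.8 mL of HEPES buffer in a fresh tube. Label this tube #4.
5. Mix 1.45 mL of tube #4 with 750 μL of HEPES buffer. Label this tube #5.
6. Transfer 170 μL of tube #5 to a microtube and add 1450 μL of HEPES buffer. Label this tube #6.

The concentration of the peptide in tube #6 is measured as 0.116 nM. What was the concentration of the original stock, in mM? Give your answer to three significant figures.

Step 1: 0.72 mL + 15.7 mL = 16.42 mL total → factor 16.42/0.72 = 22.806
Step 2: 60 μL + 0.66 mL = 720 μL total → factor 720/60 = 12
Step 3: 130 μL brought to 37.7 mL → factor 37700/130 = 290
Step 4: 200 μL + 2.8 mL = 3000 μL total → factor 3000/200 = 15
Step 5: 1.45 mL + 750 μL = 2.2 mL total → factor 2.2/1.45 = 1.5172
Step 6: 170 μL + 1450 μL = 1620 μL total → factor 1620/170 = 9.5294
Overall dilution factor = 22.806 × 12 × 290 × 15 × 1.5172 × 9.5294 = 1.7212 × 10^7
Stock = 0.116 nM × 1.7212 × 10^7 = 1.997 × 10^6 nM = 2.00 mM

2.00 mM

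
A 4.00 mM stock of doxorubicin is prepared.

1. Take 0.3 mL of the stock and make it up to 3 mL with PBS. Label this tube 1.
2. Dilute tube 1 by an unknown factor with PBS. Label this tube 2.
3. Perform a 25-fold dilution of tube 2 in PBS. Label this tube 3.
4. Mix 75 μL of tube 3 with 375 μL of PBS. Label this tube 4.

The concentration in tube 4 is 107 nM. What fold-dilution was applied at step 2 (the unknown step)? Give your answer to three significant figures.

Step 1: 0.3 mL brought to 3 mL → factor 3/0.3 = 10
Step 2: unknown factor x
Step 3: 25-fold → factor 25
Step 4: 75 μL + 375 μL = 450 μL total → factor 450/75 = 6
Product of known-step factors = 1500
Overall factor = 4.00 mM / (107 nM) = 37383
x = 37383 / 1500 = 24.9

24.9-fold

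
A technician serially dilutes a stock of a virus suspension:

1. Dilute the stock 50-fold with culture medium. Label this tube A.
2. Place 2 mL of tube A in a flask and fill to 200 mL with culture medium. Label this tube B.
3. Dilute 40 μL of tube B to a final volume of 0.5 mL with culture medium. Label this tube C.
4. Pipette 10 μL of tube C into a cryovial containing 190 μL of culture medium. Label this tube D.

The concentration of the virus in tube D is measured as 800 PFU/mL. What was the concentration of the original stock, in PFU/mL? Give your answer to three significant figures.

Step 1: 50-fold → factor 50
Step 2: 2 mL brought to 200 mL → factor 200/2 = 100
Step 3: 40 μL brought to 0.5 mL → factor 500/40 = 12.5
Step 4: 10 μL + 190 μL = 200 μL total → factor 200/10 = 20
Overall dilution factor = 50 × 100 × 12.5 × 20 = 1.25 × 10^6
Stock = 800 PFU/mL × 1.25 × 10^6 = 1.00 × 10^9 PFU/mL

1.00 × 10^9 PFU/mL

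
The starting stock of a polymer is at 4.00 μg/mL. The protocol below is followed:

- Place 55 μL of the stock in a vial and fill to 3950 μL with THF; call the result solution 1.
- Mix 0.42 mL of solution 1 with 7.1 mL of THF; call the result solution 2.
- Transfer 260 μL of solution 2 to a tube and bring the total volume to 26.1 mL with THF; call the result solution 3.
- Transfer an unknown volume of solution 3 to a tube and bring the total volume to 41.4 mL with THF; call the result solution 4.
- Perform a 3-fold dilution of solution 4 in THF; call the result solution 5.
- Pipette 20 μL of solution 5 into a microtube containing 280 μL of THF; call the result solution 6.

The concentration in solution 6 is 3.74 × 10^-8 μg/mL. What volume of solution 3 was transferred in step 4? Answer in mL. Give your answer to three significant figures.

2.25 mL

Step 1: 55 μL brought to 3950 μL → factor 3950/55 = 71.818
Step 2: 0.42 mL + 7.1 mL = 7.52 mL total → factor 7.52/0.42 = 17.905
Step 3: 260 μL brought to 26.1 mL → factor 26100/260 = 100.38
Step 4: v brought to 41.4 mL → factor = 41.4 mL/v
Step 5: 3-fold → factor 3
Step 6: 20 μL + 280 μL = 300 μL total → factor 300/20 = 15
Product of known-step factors = 5.8087 × 10^6
Overall factor = 4.00 μg/mL / (3.74 × 10^-8 μg/mL) = 1.0695 × 10^8
Step-4 factor = 1.0695 × 10^8 / 5.8087 × 10^6 = 18.412
v = 41.4 mL / 18.412 = 2.25 mL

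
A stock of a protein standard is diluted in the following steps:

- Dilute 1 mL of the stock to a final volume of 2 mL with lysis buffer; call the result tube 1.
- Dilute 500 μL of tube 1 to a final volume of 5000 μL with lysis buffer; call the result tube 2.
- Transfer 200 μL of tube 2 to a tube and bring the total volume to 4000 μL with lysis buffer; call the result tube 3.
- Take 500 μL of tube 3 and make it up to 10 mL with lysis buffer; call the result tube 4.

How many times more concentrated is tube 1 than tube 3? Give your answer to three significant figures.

200

Step 1: 1 mL brought to 2 mL → factor 2/1 = 2
Step 2: 500 μL brought to 5000 μL → factor 5000/500 = 10
Step 3: 200 μL brought to 4000 μL → factor 4000/200 = 20
Dilution factor to tube 1 = 2; to tube 3 = 400
[tube 1]/[tube 3] = (factor to tube 3)/(factor to tube 1) = 400/2 = 200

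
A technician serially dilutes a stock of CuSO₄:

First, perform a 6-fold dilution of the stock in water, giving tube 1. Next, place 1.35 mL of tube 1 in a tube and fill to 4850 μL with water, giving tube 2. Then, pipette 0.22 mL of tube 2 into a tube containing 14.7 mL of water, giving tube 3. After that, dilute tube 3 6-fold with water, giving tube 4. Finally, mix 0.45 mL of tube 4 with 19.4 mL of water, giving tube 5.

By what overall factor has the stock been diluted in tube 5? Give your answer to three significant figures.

3.87 × 10^5

Step 1: 6-fold → factor 6
Step 2: 1.35 mL brought to 4850 μL → factor 4.85/1.35 = 3.5926
Step 3: 0.22 mL + 14.7 mL = 14.92 mL total → factor 14.92/0.22 = 67.818
Step 4: 6-fold → factor 6
Step 5: 0.45 mL + 19.4 mL = 19.85 mL total → factor 19.85/0.45 = 44.111
Overall dilution factor = 6 × 3.5926 × 67.818 × 6 × 44.111 = 3.8691 × 10^5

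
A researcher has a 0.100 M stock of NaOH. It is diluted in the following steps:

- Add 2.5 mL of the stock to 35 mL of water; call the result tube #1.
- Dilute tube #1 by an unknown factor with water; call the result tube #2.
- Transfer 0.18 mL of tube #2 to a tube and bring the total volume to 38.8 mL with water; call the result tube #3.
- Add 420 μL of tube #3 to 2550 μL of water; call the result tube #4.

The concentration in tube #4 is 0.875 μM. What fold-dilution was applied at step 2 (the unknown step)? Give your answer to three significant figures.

5.00-fold

Step 1: 2.5 mL + 35 mL = 37.5 mL total → factor 37.5/2.5 = 15
Step 2: unknown factor x
Step 3: 0.18 mL brought to 38.8 mL → factor 38.8/0.18 = 215.56
Step 4: 420 μL + 2550 μL = 2970 μL total → factor 2970/420 = 7.0714
Product of known-step factors = 22864
Overall factor = 0.100 M / (0.875 μM) = 1.1429 × 10^5
x = 1.1429 × 10^5 / 22864 = 5.00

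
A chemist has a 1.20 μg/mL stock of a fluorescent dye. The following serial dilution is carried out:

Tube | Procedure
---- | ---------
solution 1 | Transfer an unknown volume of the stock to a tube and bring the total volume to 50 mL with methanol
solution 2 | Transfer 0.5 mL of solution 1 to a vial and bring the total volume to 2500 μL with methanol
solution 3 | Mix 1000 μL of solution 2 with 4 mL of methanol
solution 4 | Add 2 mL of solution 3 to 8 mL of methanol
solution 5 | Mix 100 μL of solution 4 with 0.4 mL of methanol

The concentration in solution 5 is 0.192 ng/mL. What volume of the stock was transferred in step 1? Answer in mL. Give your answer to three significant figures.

5.00 mL

Step 1: v brought to 50 mL → factor = 50 mL/v
Step 2: 0.5 mL brought to 2500 μL → factor 2.5/0.5 = 5
Step 3: 1000 μL + 4 mL = 5000 μL total → factor 5000/1000 = 5
Step 4: 2 mL + 8 mL = 10 mL total → factor 10/2 = 5
Step 5: 100 μL + 0.4 mL = 500 μL total → factor 500/100 = 5
Product of known-step factors = 625
Overall factor = 1.20 μg/mL / (0.192 ng/mL) = 6250
Step-1 factor = 6250 / 625 = 10
v = 50 mL / 10 = 5.00 mL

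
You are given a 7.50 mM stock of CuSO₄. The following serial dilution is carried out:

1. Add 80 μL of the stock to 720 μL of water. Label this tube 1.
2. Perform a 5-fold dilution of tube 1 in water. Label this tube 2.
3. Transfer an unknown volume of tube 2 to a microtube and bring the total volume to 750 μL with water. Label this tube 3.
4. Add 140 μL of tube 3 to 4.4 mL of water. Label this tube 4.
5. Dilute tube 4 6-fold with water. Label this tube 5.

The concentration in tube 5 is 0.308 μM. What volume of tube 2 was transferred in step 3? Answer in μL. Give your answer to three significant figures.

Step 1: 80 μL + 720 μL = 800 μL total → factor 800/80 = 10
Step 2: 5-fold → factor 5
Step 3: v brought to 750 μL → factor = 750 μL/v
Step 4: 140 μL + 4.4 mL = 4540 μL total → factor 4540/140 = 32.429
Step 5: 6-fold → factor 6
Product of known-step factors = 9728.6
Overall factor = 7.50 mM / (0.308 μM) = 24351
Step-3 factor = 24351 / 9728.6 = 2.503
v = 750 μL / 2.503 = 300 μL

300 μL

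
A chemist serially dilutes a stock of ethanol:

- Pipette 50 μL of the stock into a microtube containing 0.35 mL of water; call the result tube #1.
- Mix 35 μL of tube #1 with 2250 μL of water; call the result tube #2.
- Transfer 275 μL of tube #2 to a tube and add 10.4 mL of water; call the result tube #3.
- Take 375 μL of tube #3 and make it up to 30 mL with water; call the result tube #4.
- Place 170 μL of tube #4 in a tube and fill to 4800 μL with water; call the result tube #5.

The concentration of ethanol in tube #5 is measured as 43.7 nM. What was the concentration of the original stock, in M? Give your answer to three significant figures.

Step 1: 50 μL + 0.35 mL = 400 μL total → factor 400/50 = 8
Step 2: 35 μL + 2250 μL = 2285 μL total → factor 2285/35 = 65.286
Step 3: 275 μL + 10.4 mL = 10675 μL total → factor 10675/275 = 38.818
Step 4: 375 μL brought to 30 mL → factor 30000/375 = 80
Step 5: 170 μL brought to 4800 μL → factor 4800/170 = 28.235
Overall dilution factor = 8 × 65.286 × 38.818 × 80 × 28.235 = 4.5796 × 10^7
Stock = 43.7 nM × 4.5796 × 10^7 = 2.001 × 10^9 nM = 2.00 M

2.00 M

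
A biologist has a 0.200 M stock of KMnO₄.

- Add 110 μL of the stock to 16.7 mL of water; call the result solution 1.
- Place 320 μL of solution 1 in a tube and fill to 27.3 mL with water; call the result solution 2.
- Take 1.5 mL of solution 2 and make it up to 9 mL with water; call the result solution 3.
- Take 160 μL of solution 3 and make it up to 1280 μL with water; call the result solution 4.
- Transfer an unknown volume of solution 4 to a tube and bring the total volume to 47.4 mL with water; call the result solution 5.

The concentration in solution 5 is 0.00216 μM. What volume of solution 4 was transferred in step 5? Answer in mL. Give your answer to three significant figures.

0.320 mL

Step 1: 110 μL + 16.7 mL = 16810 μL total → factor 16810/110 = 152.82
Step 2: 320 μL brought to 27.3 mL → factor 27300/320 = 85.312
Step 3: 1.5 mL brought to 9 mL → factor 9/1.5 = 6
Step 4: 160 μL brought to 1280 μL → factor 1280/160 = 8
Step 5: v brought to 47.4 mL → factor = 47.4 mL/v
Product of known-step factors = 6.2579 × 10^5
Overall factor = 0.200 M / (0.00216 μM) = 9.2593 × 10^7
Step-5 factor = 9.2593 × 10^7 / 6.2579 × 10^5 = 147.96
v = 47.4 mL / 147.96 = 0.320 mL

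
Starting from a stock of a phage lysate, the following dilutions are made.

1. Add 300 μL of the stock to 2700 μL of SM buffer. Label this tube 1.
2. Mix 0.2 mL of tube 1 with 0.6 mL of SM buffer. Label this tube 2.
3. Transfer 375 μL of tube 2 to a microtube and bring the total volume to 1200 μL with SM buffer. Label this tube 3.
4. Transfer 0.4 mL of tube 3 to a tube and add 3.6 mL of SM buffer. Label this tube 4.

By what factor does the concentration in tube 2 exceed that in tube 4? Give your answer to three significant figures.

Step 1: 300 μL + 2700 μL = 3000 μL total → factor 3000/300 = 10
Step 2: 0.2 mL + 0.6 mL = 0.8 mL total → factor 0.8/0.2 = 4
Step 3: 375 μL brought to 1200 μL → factor 1200/375 = 3.2
Step 4: 0.4 mL + 3.6 mL = 4 mL total → factor 4/0.4 = 10
Dilution factor to tube 2 = 40; to tube 4 = 1280
[tube 2]/[tube 4] = (factor to tube 4)/(factor to tube 2) = 1280/40 = 32.0

32.0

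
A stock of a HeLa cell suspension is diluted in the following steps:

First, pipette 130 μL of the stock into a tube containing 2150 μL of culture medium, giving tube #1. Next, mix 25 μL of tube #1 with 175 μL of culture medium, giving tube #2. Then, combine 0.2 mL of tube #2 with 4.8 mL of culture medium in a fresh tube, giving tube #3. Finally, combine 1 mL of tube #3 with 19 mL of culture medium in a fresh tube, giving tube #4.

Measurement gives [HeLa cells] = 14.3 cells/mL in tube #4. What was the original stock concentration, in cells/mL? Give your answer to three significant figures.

1.00 × 10^6 cells/mL

Step 1: 130 μL + 2150 μL = 2280 μL total → factor 2280/130 = 17.538
Step 2: 25 μL + 175 μL = 200 μL total → factor 200/25 = 8
Step 3: 0.2 mL + 4.8 mL = 5 mL total → factor 5/0.2 = 25
Step 4: 1 mL + 19 mL = 20 mL total → factor 20/1 = 20
Overall dilution factor = 17.538 × 8 × 25 × 20 = 70154
Stock = 14.3 cells/mL × 70154 = 1.00 × 10^6 cells/mL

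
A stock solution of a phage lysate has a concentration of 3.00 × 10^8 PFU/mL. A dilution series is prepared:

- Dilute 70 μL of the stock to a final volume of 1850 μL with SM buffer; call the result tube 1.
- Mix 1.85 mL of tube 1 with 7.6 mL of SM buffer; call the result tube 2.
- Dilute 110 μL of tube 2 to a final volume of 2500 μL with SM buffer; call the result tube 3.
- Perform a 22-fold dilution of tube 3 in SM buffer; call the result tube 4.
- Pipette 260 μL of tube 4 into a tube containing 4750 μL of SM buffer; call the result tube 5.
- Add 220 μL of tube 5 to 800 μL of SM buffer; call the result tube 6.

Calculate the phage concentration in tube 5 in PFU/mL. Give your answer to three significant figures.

Step 1: 70 μL brought to 1850 μL → factor 1850/70 = 26.429
Step 2: 1.85 mL + 7.6 mL = 9.45 mL total → factor 9.45/1.85 = 5.1081
Step 3: 110 μL brought to 2500 μL → factor 2500/110 = 22.727
Step 4: 22-fold → factor 22
Step 5: 260 μL + 4750 μL = 5010 μL total → factor 5010/260 = 19.269
Dilution factor through tube 5 = 26.429 × 5.1081 × 22.727 × 22 × 19.269 = 1.3007 × 10^6
[tube 5] = 3.00 × 10^8 PFU/mL / 1.3007 × 10^6 = 231 PFU/mL

231 PFU/mL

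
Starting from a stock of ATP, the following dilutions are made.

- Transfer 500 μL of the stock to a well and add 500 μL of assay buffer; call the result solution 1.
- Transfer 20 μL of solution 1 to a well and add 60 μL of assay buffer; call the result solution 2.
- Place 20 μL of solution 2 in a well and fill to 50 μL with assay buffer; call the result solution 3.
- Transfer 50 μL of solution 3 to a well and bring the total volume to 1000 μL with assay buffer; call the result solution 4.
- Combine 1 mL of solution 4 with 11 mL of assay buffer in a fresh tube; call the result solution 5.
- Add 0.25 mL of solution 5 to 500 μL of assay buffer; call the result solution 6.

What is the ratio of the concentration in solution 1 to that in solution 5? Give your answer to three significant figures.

Step 1: 500 μL + 500 μL = 1000 μL total → factor 1000/500 = 2
Step 2: 20 μL + 60 μL = 80 μL total → factor 80/20 = 4
Step 3: 20 μL brought to 50 μL → factor 50/20 = 2.5
Step 4: 50 μL brought to 1000 μL → factor 1000/50 = 20
Step 5: 1 mL + 11 mL = 12 mL total → factor 12/1 = 12
Dilution factor to solution 1 = 2; to solution 5 = 4800
[solution 1]/[solution 5] = (factor to solution 5)/(factor to solution 1) = 4800/2 = 2.40 × 10^3

2.40 × 10^3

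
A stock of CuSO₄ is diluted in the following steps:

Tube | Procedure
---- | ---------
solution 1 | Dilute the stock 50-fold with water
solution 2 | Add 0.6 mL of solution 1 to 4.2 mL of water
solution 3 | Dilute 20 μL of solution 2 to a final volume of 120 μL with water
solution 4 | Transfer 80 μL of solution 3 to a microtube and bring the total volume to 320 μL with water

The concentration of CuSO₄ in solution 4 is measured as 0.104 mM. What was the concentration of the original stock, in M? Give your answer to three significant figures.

0.998 M

Step 1: 50-fold → factor 50
Step 2: 0.6 mL + 4.2 mL = 4.8 mL total → factor 4.8/0.6 = 8
Step 3: 20 μL brought to 120 μL → factor 120/20 = 6
Step 4: 80 μL brought to 320 μL → factor 320/80 = 4
Overall dilution factor = 50 × 8 × 6 × 4 = 9600
Stock = 0.104 mM × 9600 = 998.4 mM = 0.998 M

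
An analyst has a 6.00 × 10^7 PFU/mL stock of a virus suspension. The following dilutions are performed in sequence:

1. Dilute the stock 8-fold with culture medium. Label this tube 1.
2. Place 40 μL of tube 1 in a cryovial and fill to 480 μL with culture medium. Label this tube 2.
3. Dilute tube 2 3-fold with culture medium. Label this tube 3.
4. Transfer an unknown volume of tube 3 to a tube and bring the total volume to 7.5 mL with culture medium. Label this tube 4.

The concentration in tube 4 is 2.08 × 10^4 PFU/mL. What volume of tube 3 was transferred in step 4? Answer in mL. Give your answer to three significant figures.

0.749 mL

Step 1: 8-fold → factor 8
Step 2: 40 μL brought to 480 μL → factor 480/40 = 12
Step 3: 3-fold → factor 3
Step 4: v brought to 7.5 mL → factor = 7.5 mL/v
Product of known-step factors = 288
Overall factor = 6.00 × 10^7 PFU/mL / (2.08 × 10^4 PFU/mL) = 2884.6
Step-4 factor = 2884.6 / 288 = 10.016
v = 7.5 mL / 10.016 = 0.749 mL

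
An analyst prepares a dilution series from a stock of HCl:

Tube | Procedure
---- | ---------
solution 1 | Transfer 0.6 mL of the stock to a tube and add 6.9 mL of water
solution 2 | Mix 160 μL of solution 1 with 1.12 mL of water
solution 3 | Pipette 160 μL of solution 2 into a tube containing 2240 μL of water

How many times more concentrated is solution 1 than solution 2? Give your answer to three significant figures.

Step 1: 0.6 mL + 6.9 mL = 7.5 mL total → factor 7.5/0.6 = 12.5
Step 2: 160 μL + 1.12 mL = 1280 μL total → factor 1280/160 = 8
Dilution factor to solution 1 = 12.5; to solution 2 = 100
[solution 1]/[solution 2] = (factor to solution 2)/(factor to solution 1) = 100/12.5 = 8.00

8.00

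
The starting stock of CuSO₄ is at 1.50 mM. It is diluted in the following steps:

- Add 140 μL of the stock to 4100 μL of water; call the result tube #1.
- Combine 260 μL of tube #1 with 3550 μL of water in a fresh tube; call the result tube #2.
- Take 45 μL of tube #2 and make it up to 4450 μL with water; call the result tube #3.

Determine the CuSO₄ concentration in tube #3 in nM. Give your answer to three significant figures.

34.2 nM

Step 1: 140 μL + 4100 μL = 4240 μL total → factor 4240/140 = 30.286
Step 2: 260 μL + 3550 μL = 3810 μL total → factor 3810/260 = 14.654
Step 3: 45 μL brought to 4450 μL → factor 4450/45 = 98.889
Overall dilution factor = 30.286 × 14.654 × 98.889 = 43887
Final = 1.50 mM / 43887 = 3.418 × 10^-5 mM = 34.2 nM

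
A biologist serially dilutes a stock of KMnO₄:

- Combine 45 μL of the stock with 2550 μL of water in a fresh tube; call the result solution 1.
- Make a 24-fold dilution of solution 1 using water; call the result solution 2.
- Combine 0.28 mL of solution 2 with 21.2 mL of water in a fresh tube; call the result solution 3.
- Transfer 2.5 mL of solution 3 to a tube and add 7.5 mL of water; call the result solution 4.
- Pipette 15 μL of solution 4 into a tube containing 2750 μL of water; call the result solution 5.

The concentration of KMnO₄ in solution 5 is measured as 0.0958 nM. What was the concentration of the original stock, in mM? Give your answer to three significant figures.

Step 1: 45 μL + 2550 μL = 2595 μL total → factor 2595/45 = 57.667
Step 2: 24-fold → factor 24
Step 3: 0.28 mL + 21.2 mL = 21.48 mL total → factor 21.48/0.28 = 76.714
Step 4: 2.5 mL + 7.5 mL = 10 mL total → factor 10/2.5 = 4
Step 5: 15 μL + 2750 μL = 2765 μL total → factor 2765/15 = 184.33
Overall dilution factor = 57.667 × 24 × 76.714 × 4 × 184.33 = 7.8285 × 10^7
Stock = 0.0958 nM × 7.8285 × 10^7 = 7.500 × 10^6 nM = 7.50 mM

7.50 mM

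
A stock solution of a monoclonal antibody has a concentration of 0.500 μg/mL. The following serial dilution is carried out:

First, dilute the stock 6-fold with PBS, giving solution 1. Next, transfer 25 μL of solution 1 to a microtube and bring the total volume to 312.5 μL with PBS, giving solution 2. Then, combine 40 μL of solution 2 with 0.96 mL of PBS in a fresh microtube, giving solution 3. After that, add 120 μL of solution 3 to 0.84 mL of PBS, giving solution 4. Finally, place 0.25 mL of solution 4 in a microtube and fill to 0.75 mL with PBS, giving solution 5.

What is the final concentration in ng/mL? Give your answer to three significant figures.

Step 1: 6-fold → factor 6
Step 2: 25 μL brought to 312.5 μL → factor 312.5/25 = 12.5
Step 3: 40 μL + 0.96 mL = 1000 μL total → factor 1000/40 = 25
Step 4: 120 μL + 0.84 mL = 960 μL total → factor 960/120 = 8
Step 5: 0.25 mL brought to 0.75 mL → factor 0.75/0.25 = 3
Overall dilution factor = 6 × 12.5 × 25 × 8 × 3 = 45000
Final = 0.500 μg/mL / 45000 = 1.111 × 10^-5 μg/mL = 0.0111 ng/mL

0.0111 ng/mL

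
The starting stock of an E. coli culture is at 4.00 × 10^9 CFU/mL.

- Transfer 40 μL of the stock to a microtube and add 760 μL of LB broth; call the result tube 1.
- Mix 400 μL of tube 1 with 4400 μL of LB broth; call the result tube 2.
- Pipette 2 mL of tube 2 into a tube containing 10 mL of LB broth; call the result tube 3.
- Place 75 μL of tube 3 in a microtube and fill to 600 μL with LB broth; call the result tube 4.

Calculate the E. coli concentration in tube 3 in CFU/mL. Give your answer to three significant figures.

Step 1: 40 μL + 760 μL = 800 μL total → factor 800/40 = 20
Step 2: 400 μL + 4400 μL = 4800 μL total → factor 4800/400 = 12
Step 3: 2 mL + 10 mL = 12 mL total → factor 12/2 = 6
Dilution factor through tube 3 = 20 × 12 × 6 = 1440
[tube 3] = 4.00 × 10^9 CFU/mL / 1440 = 2.78 × 10^6 CFU/mL

2.78 × 10^6 CFU/mL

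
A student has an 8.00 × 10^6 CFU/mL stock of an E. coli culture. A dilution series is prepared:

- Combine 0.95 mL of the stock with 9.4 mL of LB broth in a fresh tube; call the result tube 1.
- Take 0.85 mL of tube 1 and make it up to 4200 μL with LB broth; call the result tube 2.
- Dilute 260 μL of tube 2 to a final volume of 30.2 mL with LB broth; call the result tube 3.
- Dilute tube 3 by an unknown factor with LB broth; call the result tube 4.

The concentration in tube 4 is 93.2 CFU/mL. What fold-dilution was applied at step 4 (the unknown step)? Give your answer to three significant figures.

13.7-fold

Step 1: 0.95 mL + 9.4 mL = 10.35 mL total → factor 10.35/0.95 = 10.895
Step 2: 0.85 mL brought to 4200 μL → factor 4.2/0.85 = 4.9412
Step 3: 260 μL brought to 30.2 mL → factor 30200/260 = 116.15
Step 4: unknown factor x
Product of known-step factors = 6252.9
Overall factor = 8.00 × 10^6 CFU/mL / (93.2 CFU/mL) = 85837
x = 85837 / 6252.9 = 13.7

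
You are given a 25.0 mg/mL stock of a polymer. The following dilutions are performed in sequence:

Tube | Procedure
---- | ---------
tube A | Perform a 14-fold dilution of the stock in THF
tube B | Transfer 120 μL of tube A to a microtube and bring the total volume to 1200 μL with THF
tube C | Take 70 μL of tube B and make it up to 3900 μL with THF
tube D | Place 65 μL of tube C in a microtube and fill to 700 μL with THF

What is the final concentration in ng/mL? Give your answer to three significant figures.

Step 1: 14-fold → factor 14
Step 2: 120 μL brought to 1200 μL → factor 1200/120 = 10
Step 3: 70 μL brought to 3900 μL → factor 3900/70 = 55.714
Step 4: 65 μL brought to 700 μL → factor 700/65 = 10.769
Overall dilution factor = 14 × 10 × 55.714 × 10.769 = 84000
Final = 25.0 mg/mL / 84000 = 0.0002976 mg/mL = 298 ng/mL

298 ng/mL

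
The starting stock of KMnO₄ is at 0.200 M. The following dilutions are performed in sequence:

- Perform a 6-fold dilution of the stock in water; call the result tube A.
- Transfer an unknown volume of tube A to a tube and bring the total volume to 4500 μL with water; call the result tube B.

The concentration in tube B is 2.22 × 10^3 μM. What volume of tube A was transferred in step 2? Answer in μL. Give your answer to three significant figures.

Step 1: 6-fold → factor 6
Step 2: v brought to 4500 μL → factor = 4500 μL/v
Product of known-step factors = 6
Overall factor = 0.200 M / (2.22 × 10^3 μM) = 90.09
Step-2 factor = 90.09 / 6 = 15.015
v = 4500 μL / 15.015 = 300 μL

300 μL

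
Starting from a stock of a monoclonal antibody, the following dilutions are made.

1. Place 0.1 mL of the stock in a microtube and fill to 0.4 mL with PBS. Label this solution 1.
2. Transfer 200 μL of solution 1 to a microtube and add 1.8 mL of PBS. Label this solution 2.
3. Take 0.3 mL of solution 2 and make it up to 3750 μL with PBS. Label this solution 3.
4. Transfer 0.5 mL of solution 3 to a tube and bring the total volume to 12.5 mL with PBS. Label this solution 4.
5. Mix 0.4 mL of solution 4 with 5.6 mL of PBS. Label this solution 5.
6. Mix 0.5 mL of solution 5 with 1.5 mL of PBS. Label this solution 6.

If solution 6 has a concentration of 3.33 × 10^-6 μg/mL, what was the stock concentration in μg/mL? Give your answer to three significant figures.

Step 1: 0.1 mL brought to 0.4 mL → factor 0.4/0.1 = 4
Step 2: 200 μL + 1.8 mL = 2000 μL total → factor 2000/200 = 10
Step 3: 0.3 mL brought to 3750 μL → factor 3.75/0.3 = 12.5
Step 4: 0.5 mL brought to 12.5 mL → factor 12.5/0.5 = 25
Step 5: 0.4 mL + 5.6 mL = 6 mL total → factor 6/0.4 = 15
Step 6: 0.5 mL + 1.5 mL = 2 mL total → factor 2/0.5 = 4
Overall dilution factor = 4 × 10 × 12.5 × 25 × 15 × 4 = 7.5 × 10^5
Stock = 3.33 × 10^-6 μg/mL × 7.5 × 10^5 = 2.50 μg/mL

2.50 μg/mL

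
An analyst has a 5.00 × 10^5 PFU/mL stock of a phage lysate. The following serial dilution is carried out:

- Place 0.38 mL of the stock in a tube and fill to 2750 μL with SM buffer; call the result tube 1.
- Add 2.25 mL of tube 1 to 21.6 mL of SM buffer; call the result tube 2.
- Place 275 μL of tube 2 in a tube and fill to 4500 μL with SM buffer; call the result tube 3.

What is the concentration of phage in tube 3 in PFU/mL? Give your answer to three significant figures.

Step 1: 0.38 mL brought to 2750 μL → factor 2.75/0.38 = 7.2368
Step 2: 2.25 mL + 21.6 mL = 23.85 mL total → factor 23.85/2.25 = 10.6
Step 3: 275 μL brought to 4500 μL → factor 4500/275 = 16.364
Overall dilution factor = 7.2368 × 10.6 × 16.364 = 1255.3
Final = 5.00 × 10^5 PFU/mL / 1255.3 = 398 PFU/mL

398 PFU/mL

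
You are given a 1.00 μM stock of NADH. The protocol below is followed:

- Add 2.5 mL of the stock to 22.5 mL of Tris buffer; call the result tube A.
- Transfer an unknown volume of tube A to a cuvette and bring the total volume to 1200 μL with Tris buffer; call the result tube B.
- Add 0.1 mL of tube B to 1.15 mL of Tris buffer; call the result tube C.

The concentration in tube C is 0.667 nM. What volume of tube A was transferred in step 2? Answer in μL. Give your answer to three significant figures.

Step 1: 2.5 mL + 22.5 mL = 25 mL total → factor 25/2.5 = 10
Step 2: v brought to 1200 μL → factor = 1200 μL/v
Step 3: 0.1 mL + 1.15 mL = 1.25 mL total → factor 1.25/0.1 = 12.5
Product of known-step factors = 125
Overall factor = 1.00 μM / (0.667 nM) = 1499.3
Step-2 factor = 1499.3 / 125 = 11.994
v = 1200 μL / 11.994 = 100 μL

100 μL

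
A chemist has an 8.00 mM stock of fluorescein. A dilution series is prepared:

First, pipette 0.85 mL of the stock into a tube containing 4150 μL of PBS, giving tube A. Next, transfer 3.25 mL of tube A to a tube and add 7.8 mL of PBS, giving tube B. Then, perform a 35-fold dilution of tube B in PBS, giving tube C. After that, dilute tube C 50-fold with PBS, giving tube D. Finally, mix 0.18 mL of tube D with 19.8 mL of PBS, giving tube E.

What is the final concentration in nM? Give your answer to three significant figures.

2.06 nM

Step 1: 0.85 mL + 4150 μL = 5 mL total → factor 5/0.85 = 5.8824
Step 2: 3.25 mL + 7.8 mL = 11.05 mL total → factor 11.05/3.25 = 3.4
Step 3: 35-fold → factor 35
Step 4: 50-fold → factor 50
Step 5: 0.18 mL + 19.8 mL = 19.98 mL total → factor 19.98/0.18 = 111
Overall dilution factor = 5.8824 × 3.4 × 35 × 50 × 111 = 3.885 × 10^6
Final = 8.00 mM / 3.885 × 10^6 = 2.059 × 10^-6 mM = 2.06 nM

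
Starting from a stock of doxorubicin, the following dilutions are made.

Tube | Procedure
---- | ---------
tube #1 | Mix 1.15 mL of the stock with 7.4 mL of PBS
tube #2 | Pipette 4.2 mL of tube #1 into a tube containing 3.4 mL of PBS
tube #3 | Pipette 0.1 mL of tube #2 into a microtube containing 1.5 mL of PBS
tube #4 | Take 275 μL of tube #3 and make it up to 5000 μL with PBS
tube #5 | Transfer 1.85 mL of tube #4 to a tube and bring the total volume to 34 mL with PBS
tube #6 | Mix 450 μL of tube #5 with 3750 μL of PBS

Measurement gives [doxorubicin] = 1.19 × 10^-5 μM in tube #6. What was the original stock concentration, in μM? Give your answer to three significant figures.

Step 1: 1.15 mL + 7.4 mL = 8.55 mL total → factor 8.55/1.15 = 7.4348
Step 2: 4.2 mL + 3.4 mL = 7.6 mL total → factor 7.6/4.2 = 1.8095
Step 3: 0.1 mL + 1.5 mL = 1.6 mL total → factor 1.6/0.1 = 16
Step 4: 275 μL brought to 5000 μL → factor 5000/275 = 18.182
Step 5: 1.85 mL brought to 34 mL → factor 34/1.85 = 18.378
Step 6: 450 μL + 3750 μL = 4200 μL total → factor 4200/450 = 9.3333
Overall dilution factor = 7.4348 × 1.8095 × 16 × 18.182 × 18.378 × 9.3333 = 6.7133 × 10^5
Stock = 1.19 × 10^-5 μM × 6.7133 × 10^5 = 7.99 μM

7.99 μM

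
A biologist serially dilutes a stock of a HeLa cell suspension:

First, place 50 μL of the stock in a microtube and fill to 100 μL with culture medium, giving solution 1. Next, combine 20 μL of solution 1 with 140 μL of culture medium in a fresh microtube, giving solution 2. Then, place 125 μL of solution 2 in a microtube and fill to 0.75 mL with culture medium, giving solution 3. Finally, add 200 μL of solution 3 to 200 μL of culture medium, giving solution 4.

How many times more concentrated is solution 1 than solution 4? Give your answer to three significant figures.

Step 1: 50 μL brought to 100 μL → factor 100/50 = 2
Step 2: 20 μL + 140 μL = 160 μL total → factor 160/20 = 8
Step 3: 125 μL brought to 0.75 mL → factor 750/125 = 6
Step 4: 200 μL + 200 μL = 400 μL total → factor 400/200 = 2
Dilution factor to solution 1 = 2; to solution 4 = 192
[solution 1]/[solution 4] = (factor to solution 4)/(factor to solution 1) = 192/2 = 96.0

96.0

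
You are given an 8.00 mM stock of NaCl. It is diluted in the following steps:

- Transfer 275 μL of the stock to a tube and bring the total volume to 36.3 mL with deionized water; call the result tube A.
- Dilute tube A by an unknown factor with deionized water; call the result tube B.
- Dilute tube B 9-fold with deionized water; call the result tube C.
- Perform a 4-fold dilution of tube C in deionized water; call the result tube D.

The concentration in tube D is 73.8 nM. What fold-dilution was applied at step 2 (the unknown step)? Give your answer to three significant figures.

22.8-fold

Step 1: 275 μL brought to 36.3 mL → factor 36300/275 = 132
Step 2: unknown factor x
Step 3: 9-fold → factor 9
Step 4: 4-fold → factor 4
Product of known-step factors = 4752
Overall factor = 8.00 mM / (73.8 nM) = 1.084 × 10^5
x = 1.084 × 10^5 / 4752 = 22.8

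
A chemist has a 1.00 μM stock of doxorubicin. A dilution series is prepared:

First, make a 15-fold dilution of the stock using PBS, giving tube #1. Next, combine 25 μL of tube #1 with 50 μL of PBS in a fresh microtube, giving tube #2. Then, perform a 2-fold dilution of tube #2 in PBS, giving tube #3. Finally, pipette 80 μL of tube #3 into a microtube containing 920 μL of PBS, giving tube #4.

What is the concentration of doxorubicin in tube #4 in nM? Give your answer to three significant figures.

0.889 nM

Step 1: 15-fold → factor 15
Step 2: 25 μL + 50 μL = 75 μL total → factor 75/25 = 3
Step 3: 2-fold → factor 2
Step 4: 80 μL + 920 μL = 1000 μL total → factor 1000/80 = 12.5
Overall dilution factor = 15 × 3 × 2 × 12.5 = 1125
Final = 1.00 μM / 1125 = 0.0008889 μM = 0.889 nM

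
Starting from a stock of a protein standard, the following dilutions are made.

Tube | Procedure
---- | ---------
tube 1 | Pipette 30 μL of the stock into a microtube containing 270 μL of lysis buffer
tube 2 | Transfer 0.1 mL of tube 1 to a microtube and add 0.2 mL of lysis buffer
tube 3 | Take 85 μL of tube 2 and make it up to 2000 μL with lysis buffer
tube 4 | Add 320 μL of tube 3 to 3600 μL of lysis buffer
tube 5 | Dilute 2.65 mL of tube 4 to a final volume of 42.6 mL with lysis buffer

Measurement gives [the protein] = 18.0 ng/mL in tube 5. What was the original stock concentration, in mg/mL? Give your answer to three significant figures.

2.50 mg/mL

Step 1: 30 μL + 270 μL = 300 μL total → factor 300/30 = 10
Step 2: 0.1 mL + 0.2 mL = 0.3 mL total → factor 0.3/0.1 = 3
Step 3: 85 μL brought to 2000 μL → factor 2000/85 = 23.529
Step 4: 320 μL + 3600 μL = 3920 μL total → factor 3920/320 = 12.25
Step 5: 2.65 mL brought to 42.6 mL → factor 42.6/2.65 = 16.075
Overall dilution factor = 10 × 3 × 23.529 × 12.25 × 16.075 = 1.3901 × 10^5
Stock = 18.0 ng/mL × 1.3901 × 10^5 = 2.502 × 10^6 ng/mL = 2.50 mg/mL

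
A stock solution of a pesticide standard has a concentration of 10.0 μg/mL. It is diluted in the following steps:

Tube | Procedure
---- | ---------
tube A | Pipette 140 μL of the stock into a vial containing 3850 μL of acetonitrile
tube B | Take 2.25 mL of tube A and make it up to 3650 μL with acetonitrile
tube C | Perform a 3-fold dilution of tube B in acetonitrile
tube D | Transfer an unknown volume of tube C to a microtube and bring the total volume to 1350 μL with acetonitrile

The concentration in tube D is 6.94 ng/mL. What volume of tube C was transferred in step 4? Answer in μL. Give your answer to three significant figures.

Step 1: 140 μL + 3850 μL = 3990 μL total → factor 3990/140 = 28.5
Step 2: 2.25 mL brought to 3650 μL → factor 3.65/2.25 = 1.6222
Step 3: 3-fold → factor 3
Step 4: v brought to 1350 μL → factor = 1350 μL/v
Product of known-step factors = 138.7
Overall factor = 10.0 μg/mL / (6.94 ng/mL) = 1440.9
Step-4 factor = 1440.9 / 138.7 = 10.389
v = 1350 μL / 10.389 = 130 μL

130 μL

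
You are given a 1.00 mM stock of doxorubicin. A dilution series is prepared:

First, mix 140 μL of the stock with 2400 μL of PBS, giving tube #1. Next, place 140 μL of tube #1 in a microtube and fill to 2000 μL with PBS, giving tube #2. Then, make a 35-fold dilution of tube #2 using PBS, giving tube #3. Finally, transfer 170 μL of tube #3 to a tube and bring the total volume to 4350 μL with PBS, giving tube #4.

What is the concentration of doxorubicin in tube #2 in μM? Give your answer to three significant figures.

3.86 μM

Step 1: 140 μL + 2400 μL = 2540 μL total → factor 2540/140 = 18.143
Step 2: 140 μL brought to 2000 μL → factor 2000/140 = 14.286
Dilution factor through tube #2 = 18.143 × 14.286 = 259.18
[tube #2] = 1.00 mM / 259.18 = 0.003858 mM = 3.86 μM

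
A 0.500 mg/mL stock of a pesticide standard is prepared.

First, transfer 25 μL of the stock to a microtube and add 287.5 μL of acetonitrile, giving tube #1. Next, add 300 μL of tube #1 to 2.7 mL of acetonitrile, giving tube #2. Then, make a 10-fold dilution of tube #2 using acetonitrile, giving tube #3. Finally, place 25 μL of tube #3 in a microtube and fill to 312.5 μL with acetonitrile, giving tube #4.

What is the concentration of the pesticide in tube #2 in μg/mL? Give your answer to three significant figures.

4.00 μg/mL

Step 1: 25 μL + 287.5 μL = 312.5 μL total → factor 312.5/25 = 12.5
Step 2: 300 μL + 2.7 mL = 3000 μL total → factor 3000/300 = 10
Dilution factor through tube #2 = 12.5 × 10 = 125
[tube #2] = 0.500 mg/mL / 125 = 0.004000 mg/mL = 4.00 μg/mL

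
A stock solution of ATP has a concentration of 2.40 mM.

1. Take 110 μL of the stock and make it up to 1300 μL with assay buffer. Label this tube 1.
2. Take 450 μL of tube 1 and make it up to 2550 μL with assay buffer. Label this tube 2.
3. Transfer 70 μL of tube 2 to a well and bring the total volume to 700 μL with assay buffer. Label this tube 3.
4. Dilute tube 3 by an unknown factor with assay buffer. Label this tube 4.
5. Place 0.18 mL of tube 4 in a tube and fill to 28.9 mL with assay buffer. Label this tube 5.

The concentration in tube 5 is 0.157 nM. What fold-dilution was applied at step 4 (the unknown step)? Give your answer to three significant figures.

Step 1: 110 μL brought to 1300 μL → factor 1300/110 = 11.818
Step 2: 450 μL brought to 2550 μL → factor 2550/450 = 5.6667
Step 3: 70 μL brought to 700 μL → factor 700/70 = 10
Step 4: unknown factor x
Step 5: 0.18 mL brought to 28.9 mL → factor 28.9/0.18 = 160.56
Product of known-step factors = 1.0752 × 10^5
Overall factor = 2.40 mM / (0.157 nM) = 1.5287 × 10^7
x = 1.5287 × 10^7 / 1.0752 × 10^5 = 142

142-fold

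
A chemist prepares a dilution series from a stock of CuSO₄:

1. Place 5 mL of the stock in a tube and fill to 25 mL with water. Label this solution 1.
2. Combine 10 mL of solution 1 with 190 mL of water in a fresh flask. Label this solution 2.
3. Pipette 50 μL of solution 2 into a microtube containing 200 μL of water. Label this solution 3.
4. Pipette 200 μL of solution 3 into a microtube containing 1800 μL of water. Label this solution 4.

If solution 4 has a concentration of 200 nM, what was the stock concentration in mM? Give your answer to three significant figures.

Step 1: 5 mL brought to 25 mL → factor 25/5 = 5
Step 2: 10 mL + 190 mL = 200 mL total → factor 200/10 = 20
Step 3: 50 μL + 200 μL = 250 μL total → factor 250/50 = 5
Step 4: 200 μL + 1800 μL = 2000 μL total → factor 2000/200 = 10
Overall dilution factor = 5 × 20 × 5 × 10 = 5000
Stock = 200 nM × 5000 = 1.000 × 10^6 nM = 1.00 mM

1.00 mM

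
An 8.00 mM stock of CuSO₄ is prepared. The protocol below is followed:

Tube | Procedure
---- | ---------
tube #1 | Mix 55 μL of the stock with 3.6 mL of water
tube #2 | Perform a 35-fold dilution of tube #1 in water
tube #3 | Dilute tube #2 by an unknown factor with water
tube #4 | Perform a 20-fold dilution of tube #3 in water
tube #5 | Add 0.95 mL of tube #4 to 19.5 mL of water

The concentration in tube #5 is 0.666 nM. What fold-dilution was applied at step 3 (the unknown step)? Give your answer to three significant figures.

Step 1: 55 μL + 3.6 mL = 3655 μL total → factor 3655/55 = 66.455
Step 2: 35-fold → factor 35
Step 3: unknown factor x
Step 4: 20-fold → factor 20
Step 5: 0.95 mL + 19.5 mL = 20.45 mL total → factor 20.45/0.95 = 21.526
Product of known-step factors = 1.0014 × 10^6
Overall factor = 8.00 mM / (0.666 nM) = 1.2012 × 10^7
x = 1.2012 × 10^7 / 1.0014 × 10^6 = 12.0

12.0-fold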